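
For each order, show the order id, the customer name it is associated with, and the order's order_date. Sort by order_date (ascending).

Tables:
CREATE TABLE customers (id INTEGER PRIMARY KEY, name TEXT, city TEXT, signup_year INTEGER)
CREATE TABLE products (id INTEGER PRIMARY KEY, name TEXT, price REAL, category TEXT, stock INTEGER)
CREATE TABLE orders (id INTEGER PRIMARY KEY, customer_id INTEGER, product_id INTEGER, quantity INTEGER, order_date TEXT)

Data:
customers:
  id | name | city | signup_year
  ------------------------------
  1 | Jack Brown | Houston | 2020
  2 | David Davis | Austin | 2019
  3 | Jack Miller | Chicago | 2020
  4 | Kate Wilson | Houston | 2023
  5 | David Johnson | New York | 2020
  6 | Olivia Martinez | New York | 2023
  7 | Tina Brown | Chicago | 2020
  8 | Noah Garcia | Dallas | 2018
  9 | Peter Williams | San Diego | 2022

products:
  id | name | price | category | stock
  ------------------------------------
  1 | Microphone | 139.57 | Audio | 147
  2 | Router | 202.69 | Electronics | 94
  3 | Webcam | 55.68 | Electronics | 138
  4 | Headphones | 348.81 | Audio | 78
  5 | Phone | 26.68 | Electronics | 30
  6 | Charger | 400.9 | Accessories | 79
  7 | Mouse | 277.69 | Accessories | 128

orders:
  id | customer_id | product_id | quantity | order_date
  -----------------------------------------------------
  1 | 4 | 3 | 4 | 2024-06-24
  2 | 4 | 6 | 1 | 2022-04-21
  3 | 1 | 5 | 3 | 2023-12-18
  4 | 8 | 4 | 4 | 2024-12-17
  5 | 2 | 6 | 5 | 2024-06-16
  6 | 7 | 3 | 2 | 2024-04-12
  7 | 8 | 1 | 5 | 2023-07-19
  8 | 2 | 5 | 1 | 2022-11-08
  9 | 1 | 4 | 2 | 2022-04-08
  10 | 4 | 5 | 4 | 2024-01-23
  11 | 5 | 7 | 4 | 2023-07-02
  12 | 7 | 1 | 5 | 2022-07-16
SELECT c.id, p.name AS customer, c.order_date FROM orders c JOIN customers p ON c.customer_id = p.id ORDER BY c.order_date ASC

Execution result:
id | customer | order_date
9 | Jack Brown | 2022-04-08
2 | Kate Wilson | 2022-04-21
12 | Tina Brown | 2022-07-16
8 | David Davis | 2022-11-08
11 | David Johnson | 2023-07-02
7 | Noah Garcia | 2023-07-19
3 | Jack Brown | 2023-12-18
10 | Kate Wilson | 2024-01-23
6 | Tina Brown | 2024-04-12
5 | David Davis | 2024-06-16
1 | Kate Wilson | 2024-06-24
4 | Noah Garcia | 2024-12-17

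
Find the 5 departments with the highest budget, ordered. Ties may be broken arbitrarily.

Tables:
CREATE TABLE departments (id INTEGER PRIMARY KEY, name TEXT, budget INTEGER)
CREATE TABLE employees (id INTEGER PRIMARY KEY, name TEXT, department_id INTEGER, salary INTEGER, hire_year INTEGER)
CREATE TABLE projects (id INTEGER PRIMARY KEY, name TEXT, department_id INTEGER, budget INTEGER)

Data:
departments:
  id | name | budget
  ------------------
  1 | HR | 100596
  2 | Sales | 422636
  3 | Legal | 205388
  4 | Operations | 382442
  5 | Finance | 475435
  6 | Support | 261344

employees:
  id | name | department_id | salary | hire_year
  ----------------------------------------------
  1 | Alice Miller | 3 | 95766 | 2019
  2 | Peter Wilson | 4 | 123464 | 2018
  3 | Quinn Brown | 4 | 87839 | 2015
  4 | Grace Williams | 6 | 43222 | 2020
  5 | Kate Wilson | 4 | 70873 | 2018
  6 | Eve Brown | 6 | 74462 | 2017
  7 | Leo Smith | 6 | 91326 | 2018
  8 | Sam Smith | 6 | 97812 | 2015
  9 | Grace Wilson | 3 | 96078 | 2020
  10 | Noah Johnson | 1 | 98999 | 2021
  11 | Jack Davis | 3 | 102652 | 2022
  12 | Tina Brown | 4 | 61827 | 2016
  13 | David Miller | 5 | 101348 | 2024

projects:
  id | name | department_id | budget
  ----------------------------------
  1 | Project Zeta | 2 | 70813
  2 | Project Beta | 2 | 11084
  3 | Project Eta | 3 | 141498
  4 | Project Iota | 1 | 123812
SELECT name, budget FROM departments ORDER BY budget DESC LIMIT 5

Execution result:
name | budget
Finance | 475435
Sales | 422636
Operations | 382442
Support | 261344
Legal | 205388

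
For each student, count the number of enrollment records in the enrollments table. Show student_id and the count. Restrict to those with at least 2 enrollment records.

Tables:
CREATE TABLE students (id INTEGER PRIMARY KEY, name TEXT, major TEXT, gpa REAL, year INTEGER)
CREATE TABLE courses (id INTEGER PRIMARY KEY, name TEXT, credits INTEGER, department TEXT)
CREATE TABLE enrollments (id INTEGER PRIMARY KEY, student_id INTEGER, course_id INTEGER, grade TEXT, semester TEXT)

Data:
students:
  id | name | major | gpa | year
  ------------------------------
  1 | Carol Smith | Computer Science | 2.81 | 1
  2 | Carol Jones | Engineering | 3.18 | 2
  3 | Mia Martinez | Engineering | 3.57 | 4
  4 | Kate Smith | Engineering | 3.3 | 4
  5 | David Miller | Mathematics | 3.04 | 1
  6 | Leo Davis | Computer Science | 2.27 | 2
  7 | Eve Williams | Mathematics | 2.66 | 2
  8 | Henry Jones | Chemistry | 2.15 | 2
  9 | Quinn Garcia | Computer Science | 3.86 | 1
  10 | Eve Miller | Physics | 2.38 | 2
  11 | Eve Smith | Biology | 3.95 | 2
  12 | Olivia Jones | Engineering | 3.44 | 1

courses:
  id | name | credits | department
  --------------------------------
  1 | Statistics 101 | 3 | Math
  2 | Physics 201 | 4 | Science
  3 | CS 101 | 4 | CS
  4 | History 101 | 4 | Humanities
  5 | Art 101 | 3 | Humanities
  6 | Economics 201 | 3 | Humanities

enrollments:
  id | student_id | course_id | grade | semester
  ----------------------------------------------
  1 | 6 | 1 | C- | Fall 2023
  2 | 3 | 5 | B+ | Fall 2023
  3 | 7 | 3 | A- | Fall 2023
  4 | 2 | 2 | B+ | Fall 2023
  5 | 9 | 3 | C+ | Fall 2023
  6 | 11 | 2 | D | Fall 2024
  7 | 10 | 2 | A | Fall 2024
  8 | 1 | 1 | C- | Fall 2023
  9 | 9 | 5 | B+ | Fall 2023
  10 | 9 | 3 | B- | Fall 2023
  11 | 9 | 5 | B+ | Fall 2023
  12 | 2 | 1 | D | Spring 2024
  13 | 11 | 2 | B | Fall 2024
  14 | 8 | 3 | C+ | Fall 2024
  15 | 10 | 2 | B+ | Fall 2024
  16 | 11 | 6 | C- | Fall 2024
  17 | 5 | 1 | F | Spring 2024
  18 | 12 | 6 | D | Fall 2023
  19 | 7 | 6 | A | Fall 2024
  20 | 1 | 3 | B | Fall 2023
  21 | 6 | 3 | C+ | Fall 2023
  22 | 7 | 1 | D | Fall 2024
SELECT student_id, COUNT(*) AS enrollment_count FROM enrollments GROUP BY student_id HAVING COUNT(*) >= 2

Execution result:
student_id | enrollment_count
1 | 2
2 | 2
6 | 2
7 | 3
9 | 4
10 | 2
11 | 3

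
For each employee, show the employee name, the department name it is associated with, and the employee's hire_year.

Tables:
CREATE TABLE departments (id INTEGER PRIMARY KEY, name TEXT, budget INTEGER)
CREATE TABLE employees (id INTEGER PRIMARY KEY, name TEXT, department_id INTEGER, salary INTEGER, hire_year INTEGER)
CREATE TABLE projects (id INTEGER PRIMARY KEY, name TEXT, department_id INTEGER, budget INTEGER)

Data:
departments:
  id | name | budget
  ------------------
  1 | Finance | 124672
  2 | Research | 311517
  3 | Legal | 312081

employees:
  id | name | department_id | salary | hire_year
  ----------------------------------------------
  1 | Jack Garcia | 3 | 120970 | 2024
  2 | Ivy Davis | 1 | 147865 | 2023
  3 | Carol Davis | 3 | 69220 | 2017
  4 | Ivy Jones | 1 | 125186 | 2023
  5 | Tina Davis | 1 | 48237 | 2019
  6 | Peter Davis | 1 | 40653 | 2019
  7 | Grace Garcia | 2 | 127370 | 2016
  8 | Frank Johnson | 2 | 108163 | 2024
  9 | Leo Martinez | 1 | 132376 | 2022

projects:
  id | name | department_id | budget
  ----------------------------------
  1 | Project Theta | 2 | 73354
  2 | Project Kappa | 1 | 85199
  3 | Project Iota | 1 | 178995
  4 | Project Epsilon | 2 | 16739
SELECT c.name, p.name AS department, c.hire_year FROM employees c JOIN departments p ON c.department_id = p.id

Execution result:
name | department | hire_year
Jack Garcia | Legal | 2024
Ivy Davis | Finance | 2023
Carol Davis | Legal | 2017
Ivy Jones | Finance | 2023
Tina Davis | Finance | 2019
Peter Davis | Finance | 2019
Grace Garcia | Research | 2016
Frank Johnson | Research | 2024
Leo Martinez | Finance | 2022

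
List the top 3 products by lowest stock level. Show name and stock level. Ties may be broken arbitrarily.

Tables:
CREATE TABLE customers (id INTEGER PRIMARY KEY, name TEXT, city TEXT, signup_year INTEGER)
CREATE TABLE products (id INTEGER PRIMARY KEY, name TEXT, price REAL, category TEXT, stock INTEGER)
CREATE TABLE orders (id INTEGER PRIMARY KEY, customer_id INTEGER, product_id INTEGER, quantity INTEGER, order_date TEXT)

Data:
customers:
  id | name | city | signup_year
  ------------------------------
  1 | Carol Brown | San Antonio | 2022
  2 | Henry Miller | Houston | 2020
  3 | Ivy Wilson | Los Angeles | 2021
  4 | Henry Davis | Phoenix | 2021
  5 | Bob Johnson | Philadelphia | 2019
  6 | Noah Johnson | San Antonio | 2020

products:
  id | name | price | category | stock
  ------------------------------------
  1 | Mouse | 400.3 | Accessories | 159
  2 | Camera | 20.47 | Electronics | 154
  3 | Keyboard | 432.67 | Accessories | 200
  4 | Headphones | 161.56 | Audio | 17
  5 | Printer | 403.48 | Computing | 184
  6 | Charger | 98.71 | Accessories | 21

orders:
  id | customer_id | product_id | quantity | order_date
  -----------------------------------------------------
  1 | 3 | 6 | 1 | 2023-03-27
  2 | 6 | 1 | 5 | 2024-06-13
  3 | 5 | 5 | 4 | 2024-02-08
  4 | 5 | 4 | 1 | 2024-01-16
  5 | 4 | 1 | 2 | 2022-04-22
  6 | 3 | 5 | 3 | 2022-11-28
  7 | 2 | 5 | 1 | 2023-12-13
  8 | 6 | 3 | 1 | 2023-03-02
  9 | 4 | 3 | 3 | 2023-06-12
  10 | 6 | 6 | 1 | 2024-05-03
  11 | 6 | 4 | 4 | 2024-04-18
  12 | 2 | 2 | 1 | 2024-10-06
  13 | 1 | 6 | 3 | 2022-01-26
SELECT name, stock FROM products ORDER BY stock ASC LIMIT 3

Execution result:
name | stock
Headphones | 17
Charger | 21
Camera | 154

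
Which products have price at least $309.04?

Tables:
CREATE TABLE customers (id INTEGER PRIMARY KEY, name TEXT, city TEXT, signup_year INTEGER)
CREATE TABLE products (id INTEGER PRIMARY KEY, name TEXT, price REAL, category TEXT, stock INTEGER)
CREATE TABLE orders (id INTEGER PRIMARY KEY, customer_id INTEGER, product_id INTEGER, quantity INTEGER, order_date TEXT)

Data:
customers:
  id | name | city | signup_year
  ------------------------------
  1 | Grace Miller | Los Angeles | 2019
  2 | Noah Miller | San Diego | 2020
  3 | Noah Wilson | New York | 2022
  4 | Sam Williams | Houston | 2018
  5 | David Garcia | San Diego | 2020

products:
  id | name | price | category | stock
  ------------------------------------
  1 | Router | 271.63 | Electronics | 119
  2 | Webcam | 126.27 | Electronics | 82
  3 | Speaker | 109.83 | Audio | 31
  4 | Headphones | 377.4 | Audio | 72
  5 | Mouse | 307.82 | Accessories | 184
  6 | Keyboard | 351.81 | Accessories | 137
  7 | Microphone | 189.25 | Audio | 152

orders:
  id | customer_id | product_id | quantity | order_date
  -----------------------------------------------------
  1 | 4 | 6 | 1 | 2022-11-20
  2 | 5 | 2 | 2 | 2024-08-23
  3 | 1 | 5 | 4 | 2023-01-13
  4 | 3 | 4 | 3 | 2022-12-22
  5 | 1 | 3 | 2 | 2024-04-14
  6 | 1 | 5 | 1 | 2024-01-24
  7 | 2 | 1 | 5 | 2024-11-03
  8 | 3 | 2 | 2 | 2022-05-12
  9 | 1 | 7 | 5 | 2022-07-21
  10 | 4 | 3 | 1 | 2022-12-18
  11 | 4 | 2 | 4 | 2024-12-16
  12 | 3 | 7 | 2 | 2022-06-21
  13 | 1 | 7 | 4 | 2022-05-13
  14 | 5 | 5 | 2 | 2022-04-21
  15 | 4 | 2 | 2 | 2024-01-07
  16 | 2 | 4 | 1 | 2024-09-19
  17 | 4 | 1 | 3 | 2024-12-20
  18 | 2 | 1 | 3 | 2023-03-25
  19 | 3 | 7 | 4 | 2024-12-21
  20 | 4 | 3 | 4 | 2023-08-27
SELECT name, price FROM products WHERE price >= 309.04

Execution result:
name | price
Headphones | 377.40
Keyboard | 351.81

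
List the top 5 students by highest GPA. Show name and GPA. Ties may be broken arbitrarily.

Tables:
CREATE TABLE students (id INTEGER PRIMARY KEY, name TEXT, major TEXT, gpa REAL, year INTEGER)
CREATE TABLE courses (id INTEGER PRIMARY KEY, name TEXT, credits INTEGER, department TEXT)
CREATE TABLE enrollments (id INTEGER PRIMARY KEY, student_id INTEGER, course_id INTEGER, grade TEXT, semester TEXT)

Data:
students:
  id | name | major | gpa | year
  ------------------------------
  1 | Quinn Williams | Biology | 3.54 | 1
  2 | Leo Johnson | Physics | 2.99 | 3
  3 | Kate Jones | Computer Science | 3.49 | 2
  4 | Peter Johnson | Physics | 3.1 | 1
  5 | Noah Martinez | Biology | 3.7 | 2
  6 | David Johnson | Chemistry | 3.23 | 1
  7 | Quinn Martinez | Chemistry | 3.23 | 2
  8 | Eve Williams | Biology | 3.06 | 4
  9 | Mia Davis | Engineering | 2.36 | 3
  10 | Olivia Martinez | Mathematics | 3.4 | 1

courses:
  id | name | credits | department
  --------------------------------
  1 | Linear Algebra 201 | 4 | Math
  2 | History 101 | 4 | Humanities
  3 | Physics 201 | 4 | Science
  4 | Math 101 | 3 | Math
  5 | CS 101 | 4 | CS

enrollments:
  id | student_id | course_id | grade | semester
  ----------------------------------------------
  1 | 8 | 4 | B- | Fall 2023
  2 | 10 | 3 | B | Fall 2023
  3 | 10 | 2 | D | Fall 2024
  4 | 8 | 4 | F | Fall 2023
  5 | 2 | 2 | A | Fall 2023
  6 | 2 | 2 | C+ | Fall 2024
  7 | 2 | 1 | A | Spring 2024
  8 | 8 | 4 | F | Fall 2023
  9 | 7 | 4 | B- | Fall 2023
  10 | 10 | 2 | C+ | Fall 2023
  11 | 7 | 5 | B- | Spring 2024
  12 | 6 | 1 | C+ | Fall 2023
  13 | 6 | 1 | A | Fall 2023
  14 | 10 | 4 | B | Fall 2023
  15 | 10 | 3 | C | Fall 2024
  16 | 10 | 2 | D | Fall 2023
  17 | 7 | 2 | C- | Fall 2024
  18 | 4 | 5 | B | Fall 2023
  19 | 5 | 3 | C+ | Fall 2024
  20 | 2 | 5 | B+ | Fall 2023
SELECT name, gpa FROM students ORDER BY gpa DESC LIMIT 5

Execution result:
name | gpa
Noah Martinez | 3.70
Quinn Williams | 3.54
Kate Jones | 3.49
Olivia Martinez | 3.40
David Johnson | 3.23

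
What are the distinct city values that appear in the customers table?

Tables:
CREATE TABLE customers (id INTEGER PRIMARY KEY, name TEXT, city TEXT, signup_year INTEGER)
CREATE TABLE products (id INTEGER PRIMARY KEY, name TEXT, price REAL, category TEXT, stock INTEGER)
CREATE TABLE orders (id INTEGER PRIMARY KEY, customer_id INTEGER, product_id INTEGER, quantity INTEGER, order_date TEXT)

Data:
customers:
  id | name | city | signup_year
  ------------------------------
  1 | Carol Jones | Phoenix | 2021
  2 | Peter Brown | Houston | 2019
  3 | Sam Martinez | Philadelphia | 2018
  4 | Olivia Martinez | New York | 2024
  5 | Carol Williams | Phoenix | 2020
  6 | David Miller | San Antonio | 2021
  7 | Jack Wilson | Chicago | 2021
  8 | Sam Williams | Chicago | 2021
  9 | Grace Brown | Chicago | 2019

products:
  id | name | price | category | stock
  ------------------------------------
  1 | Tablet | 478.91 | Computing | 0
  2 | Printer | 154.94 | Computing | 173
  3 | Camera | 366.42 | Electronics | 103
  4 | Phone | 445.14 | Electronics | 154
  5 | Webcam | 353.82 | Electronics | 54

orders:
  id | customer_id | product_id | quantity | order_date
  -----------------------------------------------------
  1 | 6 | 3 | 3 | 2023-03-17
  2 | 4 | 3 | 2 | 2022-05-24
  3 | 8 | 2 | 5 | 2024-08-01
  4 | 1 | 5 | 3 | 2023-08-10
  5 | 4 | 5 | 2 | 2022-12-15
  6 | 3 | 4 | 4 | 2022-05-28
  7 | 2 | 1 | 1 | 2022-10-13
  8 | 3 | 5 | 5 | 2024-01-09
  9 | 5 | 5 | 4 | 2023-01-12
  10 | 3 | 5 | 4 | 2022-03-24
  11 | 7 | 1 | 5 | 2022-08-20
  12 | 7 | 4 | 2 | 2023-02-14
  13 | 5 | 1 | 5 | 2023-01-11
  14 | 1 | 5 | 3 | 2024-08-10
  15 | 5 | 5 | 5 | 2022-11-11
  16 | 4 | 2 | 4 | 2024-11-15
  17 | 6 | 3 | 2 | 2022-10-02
SELECT DISTINCT city FROM customers

Execution result:
city
Phoenix
Houston
Philadelphia
New York
San Antonio
Chicago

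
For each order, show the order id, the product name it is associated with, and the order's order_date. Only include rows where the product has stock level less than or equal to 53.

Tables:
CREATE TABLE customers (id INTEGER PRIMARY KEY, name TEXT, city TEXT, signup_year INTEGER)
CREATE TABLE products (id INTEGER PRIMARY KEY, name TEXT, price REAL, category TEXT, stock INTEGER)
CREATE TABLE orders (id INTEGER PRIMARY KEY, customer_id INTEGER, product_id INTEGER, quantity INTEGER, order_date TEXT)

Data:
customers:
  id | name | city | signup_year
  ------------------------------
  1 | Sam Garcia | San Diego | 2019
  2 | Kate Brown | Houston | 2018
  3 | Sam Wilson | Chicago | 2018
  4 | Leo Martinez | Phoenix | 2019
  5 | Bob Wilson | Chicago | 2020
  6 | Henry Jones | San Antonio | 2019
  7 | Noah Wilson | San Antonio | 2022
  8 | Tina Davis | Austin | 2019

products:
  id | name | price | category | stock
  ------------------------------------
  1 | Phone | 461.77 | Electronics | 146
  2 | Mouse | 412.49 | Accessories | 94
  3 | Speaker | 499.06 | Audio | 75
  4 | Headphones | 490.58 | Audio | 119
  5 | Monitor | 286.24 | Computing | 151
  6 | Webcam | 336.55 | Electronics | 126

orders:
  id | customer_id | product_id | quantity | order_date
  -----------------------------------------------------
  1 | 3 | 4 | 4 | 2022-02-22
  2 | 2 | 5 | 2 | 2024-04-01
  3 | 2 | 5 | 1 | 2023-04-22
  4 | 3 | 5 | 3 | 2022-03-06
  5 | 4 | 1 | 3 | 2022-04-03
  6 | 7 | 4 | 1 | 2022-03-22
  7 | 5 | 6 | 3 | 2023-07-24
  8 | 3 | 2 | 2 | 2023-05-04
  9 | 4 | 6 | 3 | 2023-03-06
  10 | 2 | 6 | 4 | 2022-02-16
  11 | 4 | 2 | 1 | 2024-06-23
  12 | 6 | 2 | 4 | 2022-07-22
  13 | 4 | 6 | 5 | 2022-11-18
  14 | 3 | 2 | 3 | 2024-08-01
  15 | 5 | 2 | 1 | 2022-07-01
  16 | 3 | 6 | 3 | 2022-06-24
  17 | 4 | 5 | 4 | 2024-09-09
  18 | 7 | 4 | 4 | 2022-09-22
SELECT c.id, p.name AS product, c.order_date FROM orders c JOIN products p ON c.product_id = p.id WHERE p.stock <= 53

Execution result:
(no rows)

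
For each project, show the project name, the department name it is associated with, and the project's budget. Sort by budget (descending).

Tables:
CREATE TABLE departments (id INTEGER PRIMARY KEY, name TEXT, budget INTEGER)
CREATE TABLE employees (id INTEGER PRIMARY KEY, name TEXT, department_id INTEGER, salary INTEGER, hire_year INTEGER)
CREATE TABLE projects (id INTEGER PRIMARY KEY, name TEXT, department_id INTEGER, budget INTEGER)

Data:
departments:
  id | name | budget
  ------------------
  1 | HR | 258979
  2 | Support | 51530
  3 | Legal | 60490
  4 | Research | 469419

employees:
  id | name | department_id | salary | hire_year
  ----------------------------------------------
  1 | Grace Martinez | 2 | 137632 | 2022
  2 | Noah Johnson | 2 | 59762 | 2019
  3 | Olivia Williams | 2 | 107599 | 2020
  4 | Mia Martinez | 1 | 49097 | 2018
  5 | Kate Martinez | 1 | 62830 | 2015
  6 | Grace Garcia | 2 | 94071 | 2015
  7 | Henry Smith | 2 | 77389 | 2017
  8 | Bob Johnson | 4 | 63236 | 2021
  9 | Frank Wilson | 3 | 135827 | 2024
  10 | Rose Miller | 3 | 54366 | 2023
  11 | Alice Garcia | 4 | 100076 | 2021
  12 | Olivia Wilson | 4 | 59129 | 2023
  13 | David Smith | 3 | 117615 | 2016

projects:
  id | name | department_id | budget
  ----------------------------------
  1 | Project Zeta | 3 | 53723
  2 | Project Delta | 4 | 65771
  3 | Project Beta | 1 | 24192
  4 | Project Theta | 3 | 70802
SELECT c.name, p.name AS department, c.budget FROM projects c JOIN departments p ON c.department_id = p.id ORDER BY c.budget DESC

Execution result:
name | department | budget
Project Theta | Legal | 70802
Project Delta | Research | 65771
Project Zeta | Legal | 53723
Project Beta | HR | 24192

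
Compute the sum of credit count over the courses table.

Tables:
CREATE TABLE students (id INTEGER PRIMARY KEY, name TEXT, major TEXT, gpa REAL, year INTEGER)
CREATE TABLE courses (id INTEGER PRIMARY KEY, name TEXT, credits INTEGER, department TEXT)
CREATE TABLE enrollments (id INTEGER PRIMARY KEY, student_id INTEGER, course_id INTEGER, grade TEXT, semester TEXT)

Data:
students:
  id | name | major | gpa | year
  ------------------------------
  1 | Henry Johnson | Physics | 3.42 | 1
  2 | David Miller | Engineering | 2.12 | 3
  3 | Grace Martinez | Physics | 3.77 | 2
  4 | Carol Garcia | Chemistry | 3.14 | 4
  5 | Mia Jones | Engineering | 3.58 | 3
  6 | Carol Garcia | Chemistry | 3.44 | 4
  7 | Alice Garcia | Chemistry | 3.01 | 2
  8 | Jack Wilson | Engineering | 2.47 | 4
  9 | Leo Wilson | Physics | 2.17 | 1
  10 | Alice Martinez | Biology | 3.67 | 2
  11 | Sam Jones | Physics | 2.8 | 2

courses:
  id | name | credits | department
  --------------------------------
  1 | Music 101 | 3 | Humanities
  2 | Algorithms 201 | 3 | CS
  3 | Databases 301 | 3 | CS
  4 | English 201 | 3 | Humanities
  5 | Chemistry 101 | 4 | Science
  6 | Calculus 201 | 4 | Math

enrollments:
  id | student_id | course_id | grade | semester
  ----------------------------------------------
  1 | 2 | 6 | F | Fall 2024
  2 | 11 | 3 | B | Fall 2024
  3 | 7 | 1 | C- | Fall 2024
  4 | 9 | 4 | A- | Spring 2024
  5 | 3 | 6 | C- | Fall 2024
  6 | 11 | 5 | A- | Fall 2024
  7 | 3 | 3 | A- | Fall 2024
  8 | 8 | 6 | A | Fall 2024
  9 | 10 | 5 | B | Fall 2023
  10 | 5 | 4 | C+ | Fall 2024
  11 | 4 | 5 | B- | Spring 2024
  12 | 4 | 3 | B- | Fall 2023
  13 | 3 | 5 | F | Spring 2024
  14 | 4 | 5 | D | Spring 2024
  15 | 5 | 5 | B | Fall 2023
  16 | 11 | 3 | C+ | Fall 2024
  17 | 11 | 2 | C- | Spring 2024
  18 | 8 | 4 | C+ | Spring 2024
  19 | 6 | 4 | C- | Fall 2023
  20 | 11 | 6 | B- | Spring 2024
SELECT SUM(credits) FROM courses

Execution result:
20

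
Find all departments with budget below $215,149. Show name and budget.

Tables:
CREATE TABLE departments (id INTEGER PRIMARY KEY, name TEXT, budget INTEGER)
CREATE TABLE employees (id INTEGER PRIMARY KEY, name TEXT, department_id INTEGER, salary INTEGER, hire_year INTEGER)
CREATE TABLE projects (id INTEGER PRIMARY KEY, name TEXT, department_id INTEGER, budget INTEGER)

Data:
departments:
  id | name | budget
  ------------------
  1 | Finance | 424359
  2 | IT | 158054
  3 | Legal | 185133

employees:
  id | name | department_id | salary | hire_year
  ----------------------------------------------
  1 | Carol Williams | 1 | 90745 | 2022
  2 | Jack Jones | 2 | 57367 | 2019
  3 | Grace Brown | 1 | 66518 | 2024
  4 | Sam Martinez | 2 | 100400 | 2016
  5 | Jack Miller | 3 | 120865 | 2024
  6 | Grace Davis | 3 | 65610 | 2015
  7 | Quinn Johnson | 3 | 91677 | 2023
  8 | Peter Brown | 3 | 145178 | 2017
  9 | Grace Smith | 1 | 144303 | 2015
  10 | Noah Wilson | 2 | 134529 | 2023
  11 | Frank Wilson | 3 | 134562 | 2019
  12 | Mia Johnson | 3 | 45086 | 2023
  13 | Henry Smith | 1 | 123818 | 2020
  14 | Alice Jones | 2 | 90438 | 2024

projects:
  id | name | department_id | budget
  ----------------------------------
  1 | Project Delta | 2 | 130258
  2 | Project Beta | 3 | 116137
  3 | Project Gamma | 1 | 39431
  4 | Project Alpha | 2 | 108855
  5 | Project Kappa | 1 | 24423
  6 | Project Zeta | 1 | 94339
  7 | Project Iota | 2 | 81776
SELECT name, budget FROM departments WHERE budget < 215149

Execution result:
name | budget
IT | 158054
Legal | 185133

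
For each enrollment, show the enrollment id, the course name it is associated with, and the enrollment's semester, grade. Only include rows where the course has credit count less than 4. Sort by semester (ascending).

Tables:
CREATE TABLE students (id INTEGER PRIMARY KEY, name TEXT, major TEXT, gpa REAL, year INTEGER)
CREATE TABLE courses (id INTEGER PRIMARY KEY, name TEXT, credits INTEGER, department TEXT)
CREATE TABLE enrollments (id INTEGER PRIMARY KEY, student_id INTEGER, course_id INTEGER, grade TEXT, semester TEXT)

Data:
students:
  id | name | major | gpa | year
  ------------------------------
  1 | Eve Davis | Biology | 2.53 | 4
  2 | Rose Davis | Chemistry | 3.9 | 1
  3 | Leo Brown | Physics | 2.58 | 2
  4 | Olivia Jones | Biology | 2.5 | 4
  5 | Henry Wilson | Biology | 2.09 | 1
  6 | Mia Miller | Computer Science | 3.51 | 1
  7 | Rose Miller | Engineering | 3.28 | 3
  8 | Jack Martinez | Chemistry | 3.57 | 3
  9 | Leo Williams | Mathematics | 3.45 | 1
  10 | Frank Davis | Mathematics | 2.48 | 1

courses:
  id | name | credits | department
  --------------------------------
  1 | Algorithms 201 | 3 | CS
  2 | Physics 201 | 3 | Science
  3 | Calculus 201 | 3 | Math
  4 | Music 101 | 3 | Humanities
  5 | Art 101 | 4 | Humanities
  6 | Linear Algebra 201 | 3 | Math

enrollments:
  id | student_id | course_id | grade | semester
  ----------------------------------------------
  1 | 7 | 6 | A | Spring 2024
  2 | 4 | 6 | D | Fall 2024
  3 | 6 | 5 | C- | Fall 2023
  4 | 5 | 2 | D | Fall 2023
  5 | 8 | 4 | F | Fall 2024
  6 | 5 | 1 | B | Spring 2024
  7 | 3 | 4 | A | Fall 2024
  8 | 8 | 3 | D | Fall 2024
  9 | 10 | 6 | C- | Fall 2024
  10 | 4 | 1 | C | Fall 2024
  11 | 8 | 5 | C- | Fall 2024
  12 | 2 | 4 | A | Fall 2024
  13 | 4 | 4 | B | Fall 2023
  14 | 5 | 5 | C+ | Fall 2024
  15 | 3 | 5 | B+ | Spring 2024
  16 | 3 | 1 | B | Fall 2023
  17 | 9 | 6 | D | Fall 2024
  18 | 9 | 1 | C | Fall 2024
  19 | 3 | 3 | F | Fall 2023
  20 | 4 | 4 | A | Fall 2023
SELECT c.id, p.name AS course, c.semester, c.grade FROM enrollments c JOIN courses p ON c.course_id = p.id WHERE p.credits < 4 ORDER BY c.semester ASC

Execution result:
id | course | semester | grade
4 | Physics 201 | Fall 2023 | D
13 | Music 101 | Fall 2023 | B
16 | Algorithms 201 | Fall 2023 | B
19 | Calculus 201 | Fall 2023 | F
20 | Music 101 | Fall 2023 | A
2 | Linear Algebra 201 | Fall 2024 | D
5 | Music 101 | Fall 2024 | F
7 | Music 101 | Fall 2024 | A
8 | Calculus 201 | Fall 2024 | D
9 | Linear Algebra 201 | Fall 2024 | C-
10 | Algorithms 201 | Fall 2024 | C
12 | Music 101 | Fall 2024 | A
17 | Linear Algebra 201 | Fall 2024 | D
18 | Algorithms 201 | Fall 2024 | C
1 | Linear Algebra 201 | Spring 2024 | A
6 | Algorithms 201 | Spring 2024 | B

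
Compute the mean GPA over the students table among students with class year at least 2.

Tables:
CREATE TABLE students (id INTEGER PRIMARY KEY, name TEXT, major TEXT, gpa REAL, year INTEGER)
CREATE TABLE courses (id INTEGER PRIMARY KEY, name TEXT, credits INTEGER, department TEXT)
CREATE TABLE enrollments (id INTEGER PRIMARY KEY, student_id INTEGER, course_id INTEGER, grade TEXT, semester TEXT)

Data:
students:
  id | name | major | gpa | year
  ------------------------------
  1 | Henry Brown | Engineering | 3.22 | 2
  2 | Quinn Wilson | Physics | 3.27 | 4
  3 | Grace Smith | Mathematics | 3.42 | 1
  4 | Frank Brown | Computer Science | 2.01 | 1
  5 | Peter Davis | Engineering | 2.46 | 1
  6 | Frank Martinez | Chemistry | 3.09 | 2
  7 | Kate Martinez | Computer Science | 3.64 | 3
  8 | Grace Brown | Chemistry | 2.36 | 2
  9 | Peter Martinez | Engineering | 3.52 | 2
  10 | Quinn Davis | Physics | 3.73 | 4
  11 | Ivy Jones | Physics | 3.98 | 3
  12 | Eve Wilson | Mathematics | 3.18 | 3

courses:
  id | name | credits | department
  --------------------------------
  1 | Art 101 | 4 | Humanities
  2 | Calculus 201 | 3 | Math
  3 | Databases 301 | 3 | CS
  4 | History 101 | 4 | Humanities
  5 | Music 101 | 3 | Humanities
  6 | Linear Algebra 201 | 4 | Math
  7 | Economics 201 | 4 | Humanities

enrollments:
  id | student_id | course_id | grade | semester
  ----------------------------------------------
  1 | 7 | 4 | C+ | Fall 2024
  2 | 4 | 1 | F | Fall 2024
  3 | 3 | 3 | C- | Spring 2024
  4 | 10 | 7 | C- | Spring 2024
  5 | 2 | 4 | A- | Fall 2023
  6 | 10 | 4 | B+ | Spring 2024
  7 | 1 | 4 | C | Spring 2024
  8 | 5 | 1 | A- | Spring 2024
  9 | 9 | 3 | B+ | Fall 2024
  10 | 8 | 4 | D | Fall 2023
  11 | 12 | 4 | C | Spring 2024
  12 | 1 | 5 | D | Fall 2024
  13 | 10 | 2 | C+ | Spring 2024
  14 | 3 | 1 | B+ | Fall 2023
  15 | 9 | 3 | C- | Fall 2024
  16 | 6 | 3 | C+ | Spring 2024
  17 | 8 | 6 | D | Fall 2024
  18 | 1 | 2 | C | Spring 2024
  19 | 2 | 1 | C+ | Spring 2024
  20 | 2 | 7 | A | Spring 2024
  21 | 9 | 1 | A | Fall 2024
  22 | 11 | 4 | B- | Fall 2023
SELECT AVG(gpa) FROM students WHERE year >= 2

Execution result:
3.33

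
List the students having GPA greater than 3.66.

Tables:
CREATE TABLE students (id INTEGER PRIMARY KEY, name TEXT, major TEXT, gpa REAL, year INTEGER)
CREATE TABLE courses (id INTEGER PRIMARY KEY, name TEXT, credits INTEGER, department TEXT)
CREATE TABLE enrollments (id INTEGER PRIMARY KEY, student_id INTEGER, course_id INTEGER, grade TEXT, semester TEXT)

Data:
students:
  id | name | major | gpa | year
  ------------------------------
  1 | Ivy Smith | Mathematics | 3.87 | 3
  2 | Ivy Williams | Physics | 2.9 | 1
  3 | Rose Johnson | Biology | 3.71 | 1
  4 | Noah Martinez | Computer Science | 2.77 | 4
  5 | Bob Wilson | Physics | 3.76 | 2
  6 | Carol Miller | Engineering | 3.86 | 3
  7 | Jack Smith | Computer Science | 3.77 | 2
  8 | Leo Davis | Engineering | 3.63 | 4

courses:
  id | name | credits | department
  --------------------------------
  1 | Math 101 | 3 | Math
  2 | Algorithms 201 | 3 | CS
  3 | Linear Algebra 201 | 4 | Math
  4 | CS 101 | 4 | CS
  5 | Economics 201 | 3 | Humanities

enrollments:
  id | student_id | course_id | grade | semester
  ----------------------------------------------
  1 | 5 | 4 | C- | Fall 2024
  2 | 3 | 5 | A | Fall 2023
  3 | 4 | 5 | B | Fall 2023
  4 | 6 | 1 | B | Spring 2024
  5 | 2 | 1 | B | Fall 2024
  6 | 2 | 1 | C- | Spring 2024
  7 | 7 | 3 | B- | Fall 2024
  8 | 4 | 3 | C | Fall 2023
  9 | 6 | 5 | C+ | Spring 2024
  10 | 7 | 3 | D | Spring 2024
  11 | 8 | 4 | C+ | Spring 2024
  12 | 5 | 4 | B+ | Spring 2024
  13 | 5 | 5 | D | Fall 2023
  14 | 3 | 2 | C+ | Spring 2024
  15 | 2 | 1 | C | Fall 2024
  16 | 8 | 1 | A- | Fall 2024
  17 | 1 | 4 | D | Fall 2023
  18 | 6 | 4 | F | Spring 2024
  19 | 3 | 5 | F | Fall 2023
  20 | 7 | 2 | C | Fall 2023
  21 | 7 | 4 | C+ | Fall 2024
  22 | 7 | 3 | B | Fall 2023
SELECT name, gpa FROM students WHERE gpa > 3.66

Execution result:
name | gpa
Ivy Smith | 3.87
Rose Johnson | 3.71
Bob Wilson | 3.76
Carol Miller | 3.86
Jack Smith | 3.77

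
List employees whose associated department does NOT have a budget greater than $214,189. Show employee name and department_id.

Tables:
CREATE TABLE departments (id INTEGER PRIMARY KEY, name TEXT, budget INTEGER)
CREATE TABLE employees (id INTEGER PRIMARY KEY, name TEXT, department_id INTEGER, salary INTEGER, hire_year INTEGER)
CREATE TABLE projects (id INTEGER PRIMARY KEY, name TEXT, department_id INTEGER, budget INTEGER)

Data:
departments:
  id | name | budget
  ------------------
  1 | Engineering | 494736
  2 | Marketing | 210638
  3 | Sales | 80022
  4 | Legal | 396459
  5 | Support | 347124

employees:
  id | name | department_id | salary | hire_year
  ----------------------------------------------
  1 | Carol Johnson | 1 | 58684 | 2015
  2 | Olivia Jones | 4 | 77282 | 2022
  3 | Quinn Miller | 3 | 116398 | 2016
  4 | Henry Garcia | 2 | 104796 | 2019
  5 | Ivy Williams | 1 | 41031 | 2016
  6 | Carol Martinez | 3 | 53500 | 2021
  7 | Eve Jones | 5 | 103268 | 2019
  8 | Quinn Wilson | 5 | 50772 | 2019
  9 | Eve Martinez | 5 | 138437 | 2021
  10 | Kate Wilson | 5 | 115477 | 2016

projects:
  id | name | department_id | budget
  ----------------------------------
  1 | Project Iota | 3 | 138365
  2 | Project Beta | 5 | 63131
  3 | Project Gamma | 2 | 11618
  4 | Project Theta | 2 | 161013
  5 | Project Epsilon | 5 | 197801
SELECT name, department_id FROM employees WHERE department_id NOT IN (SELECT id FROM departments WHERE budget > 214189)

Execution result:
name | department_id
Quinn Miller | 3
Henry Garcia | 2
Carol Martinez | 3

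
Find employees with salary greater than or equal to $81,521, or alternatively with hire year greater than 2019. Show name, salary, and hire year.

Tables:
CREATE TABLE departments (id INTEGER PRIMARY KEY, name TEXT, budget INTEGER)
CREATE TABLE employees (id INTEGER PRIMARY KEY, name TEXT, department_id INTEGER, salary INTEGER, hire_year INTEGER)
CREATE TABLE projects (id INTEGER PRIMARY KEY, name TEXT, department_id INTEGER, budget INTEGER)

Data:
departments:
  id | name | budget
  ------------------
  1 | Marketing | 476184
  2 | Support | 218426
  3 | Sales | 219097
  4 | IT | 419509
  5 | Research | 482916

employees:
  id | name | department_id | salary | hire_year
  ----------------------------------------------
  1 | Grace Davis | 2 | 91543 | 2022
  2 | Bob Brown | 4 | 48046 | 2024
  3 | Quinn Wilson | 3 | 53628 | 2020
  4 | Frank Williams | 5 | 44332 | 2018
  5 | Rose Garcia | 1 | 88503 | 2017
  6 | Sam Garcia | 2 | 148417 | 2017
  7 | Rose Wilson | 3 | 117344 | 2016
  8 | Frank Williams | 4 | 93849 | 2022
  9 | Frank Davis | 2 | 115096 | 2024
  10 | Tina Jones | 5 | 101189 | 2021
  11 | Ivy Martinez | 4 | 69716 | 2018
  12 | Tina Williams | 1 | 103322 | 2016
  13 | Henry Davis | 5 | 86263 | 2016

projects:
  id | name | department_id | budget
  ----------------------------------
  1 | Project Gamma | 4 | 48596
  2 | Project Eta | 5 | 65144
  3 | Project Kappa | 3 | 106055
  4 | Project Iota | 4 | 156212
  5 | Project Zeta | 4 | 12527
SELECT name, salary, hire_year FROM employees WHERE salary >= 81521 OR hire_year > 2019

Execution result:
name | salary | hire_year
Grace Davis | 91543 | 2022
Bob Brown | 48046 | 2024
Quinn Wilson | 53628 | 2020
Rose Garcia | 88503 | 2017
Sam Garcia | 148417 | 2017
Rose Wilson | 117344 | 2016
Frank Williams | 93849 | 2022
Frank Davis | 115096 | 2024
Tina Jones | 101189 | 2021
Tina Williams | 103322 | 2016
Henry Davis | 86263 | 2016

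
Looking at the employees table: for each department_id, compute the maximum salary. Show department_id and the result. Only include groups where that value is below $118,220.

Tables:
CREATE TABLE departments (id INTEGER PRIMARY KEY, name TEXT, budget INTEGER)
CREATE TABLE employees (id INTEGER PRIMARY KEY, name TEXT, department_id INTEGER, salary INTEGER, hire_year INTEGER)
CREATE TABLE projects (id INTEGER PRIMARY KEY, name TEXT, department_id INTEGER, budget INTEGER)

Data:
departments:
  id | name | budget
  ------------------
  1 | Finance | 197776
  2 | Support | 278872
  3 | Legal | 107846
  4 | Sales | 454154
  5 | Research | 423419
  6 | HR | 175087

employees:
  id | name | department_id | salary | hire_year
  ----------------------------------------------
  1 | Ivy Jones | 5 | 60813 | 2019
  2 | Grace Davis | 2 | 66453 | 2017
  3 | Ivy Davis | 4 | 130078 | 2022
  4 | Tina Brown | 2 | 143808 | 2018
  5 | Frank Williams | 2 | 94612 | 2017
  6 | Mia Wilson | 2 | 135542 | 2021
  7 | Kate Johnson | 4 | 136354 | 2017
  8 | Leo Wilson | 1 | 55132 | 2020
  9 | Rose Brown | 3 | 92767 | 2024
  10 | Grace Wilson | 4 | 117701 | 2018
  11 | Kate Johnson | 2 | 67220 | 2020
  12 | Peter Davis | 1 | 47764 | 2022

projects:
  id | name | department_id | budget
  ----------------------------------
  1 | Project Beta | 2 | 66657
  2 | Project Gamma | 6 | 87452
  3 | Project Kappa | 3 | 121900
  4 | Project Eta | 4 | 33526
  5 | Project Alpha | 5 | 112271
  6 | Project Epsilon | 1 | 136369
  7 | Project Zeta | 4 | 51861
SELECT department_id, MAX(salary) AS max_salary FROM employees GROUP BY department_id HAVING MAX(salary) < 118220

Execution result:
department_id | max_salary
1 | 55132
3 | 92767
5 | 60813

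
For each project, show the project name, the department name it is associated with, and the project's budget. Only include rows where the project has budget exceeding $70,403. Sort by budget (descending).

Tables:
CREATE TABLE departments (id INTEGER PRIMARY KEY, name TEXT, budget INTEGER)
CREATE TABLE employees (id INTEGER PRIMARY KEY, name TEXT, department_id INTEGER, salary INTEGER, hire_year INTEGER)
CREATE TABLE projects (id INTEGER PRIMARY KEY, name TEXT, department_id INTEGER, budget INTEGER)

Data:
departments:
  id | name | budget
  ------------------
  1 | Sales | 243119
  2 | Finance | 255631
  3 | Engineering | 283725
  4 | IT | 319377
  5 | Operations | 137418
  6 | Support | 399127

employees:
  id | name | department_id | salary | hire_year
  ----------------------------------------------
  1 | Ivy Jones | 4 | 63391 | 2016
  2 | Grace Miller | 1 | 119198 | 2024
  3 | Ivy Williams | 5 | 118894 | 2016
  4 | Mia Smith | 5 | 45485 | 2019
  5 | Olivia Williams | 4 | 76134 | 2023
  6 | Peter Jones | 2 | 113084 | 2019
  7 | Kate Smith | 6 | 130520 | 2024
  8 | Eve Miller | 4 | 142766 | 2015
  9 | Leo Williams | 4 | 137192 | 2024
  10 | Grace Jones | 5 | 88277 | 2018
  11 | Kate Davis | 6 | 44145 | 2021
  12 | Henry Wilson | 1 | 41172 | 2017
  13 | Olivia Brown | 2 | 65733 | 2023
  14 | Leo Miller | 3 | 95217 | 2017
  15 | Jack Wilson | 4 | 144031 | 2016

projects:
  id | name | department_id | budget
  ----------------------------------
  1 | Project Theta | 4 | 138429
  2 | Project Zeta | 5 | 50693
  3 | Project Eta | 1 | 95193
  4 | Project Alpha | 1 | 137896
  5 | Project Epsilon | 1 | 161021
SELECT c.name, p.name AS department, c.budget FROM projects c JOIN departments p ON c.department_id = p.id WHERE c.budget > 70403 ORDER BY c.budget DESC

Execution result:
name | department | budget
Project Epsilon | Sales | 161021
Project Theta | IT | 138429
Project Alpha | Sales | 137896
Project Eta | Sales | 95193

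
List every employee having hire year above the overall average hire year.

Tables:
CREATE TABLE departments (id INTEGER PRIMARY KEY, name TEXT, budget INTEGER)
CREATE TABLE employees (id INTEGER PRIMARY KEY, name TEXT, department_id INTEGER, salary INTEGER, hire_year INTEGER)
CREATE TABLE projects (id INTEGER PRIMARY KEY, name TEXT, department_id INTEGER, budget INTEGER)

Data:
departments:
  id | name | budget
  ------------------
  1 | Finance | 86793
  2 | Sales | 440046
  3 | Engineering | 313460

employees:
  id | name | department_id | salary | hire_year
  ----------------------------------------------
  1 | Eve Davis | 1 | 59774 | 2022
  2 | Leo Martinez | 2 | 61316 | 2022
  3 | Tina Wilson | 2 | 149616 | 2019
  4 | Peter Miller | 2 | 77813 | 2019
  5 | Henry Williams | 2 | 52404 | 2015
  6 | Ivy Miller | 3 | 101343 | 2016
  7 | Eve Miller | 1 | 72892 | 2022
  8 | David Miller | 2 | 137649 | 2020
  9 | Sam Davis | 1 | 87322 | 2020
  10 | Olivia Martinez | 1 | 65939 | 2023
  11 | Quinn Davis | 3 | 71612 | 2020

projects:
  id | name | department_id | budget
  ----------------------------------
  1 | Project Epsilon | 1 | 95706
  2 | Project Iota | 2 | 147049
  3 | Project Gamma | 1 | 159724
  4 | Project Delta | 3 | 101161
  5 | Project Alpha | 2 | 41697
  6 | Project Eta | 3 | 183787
SELECT name, hire_year FROM employees WHERE hire_year > (SELECT AVG(hire_year) FROM employees)

Execution result:
name | hire_year
Eve Davis | 2022
Leo Martinez | 2022
Eve Miller | 2022
David Miller | 2020
Sam Davis | 2020
Olivia Martinez | 2023
Quinn Davis | 2020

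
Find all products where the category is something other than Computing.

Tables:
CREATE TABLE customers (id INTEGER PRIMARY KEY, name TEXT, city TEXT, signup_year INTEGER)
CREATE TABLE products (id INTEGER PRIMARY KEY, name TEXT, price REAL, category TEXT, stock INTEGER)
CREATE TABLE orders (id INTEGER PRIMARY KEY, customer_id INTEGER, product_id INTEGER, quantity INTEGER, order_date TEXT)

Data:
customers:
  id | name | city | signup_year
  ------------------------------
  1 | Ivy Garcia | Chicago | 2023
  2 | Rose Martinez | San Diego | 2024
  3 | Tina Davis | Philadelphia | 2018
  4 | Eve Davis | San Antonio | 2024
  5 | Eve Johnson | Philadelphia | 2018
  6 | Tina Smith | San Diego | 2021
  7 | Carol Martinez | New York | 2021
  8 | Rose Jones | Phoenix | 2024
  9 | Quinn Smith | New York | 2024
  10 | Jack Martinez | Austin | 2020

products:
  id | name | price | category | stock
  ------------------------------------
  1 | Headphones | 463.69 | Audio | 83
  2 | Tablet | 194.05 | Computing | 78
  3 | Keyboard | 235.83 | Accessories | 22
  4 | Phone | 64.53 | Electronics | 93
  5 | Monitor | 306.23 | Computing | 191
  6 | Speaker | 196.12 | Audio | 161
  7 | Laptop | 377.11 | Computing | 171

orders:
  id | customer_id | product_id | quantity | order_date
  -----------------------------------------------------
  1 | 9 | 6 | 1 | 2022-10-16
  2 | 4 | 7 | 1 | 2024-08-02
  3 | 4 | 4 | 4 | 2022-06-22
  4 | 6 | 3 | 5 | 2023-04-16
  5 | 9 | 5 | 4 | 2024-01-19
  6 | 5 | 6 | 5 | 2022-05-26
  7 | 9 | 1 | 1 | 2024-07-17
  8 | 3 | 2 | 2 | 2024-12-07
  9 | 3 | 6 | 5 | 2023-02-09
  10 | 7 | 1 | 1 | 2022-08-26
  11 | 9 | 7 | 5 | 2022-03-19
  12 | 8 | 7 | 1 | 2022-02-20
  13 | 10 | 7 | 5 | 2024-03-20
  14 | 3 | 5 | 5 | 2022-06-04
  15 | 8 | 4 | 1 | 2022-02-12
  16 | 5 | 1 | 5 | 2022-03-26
SELECT name, category FROM products WHERE category <> 'Computing'

Execution result:
name | category
Headphones | Audio
Keyboard | Accessories
Phone | Electronics
Speaker | Audio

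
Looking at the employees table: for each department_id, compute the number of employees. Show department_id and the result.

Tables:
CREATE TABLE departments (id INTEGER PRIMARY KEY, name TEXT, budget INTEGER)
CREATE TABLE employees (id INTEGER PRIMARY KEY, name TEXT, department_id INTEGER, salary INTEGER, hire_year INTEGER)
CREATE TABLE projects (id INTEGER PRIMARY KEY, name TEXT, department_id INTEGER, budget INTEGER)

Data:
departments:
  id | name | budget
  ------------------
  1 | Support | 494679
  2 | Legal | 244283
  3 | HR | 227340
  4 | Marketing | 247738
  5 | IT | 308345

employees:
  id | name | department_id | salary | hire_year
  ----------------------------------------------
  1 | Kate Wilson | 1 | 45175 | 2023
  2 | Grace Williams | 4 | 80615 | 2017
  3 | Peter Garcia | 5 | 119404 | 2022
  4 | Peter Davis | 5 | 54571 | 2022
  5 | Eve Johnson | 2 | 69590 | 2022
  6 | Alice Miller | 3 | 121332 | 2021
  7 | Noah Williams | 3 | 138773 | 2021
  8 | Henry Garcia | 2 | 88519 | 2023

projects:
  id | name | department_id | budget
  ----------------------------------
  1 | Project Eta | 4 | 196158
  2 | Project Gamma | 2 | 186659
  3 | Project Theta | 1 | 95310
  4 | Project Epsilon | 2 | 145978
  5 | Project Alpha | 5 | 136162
SELECT department_id, COUNT(*) AS n FROM employees GROUP BY department_id

Execution result:
department_id | n
1 | 1
2 | 2
3 | 2
4 | 1
5 | 2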